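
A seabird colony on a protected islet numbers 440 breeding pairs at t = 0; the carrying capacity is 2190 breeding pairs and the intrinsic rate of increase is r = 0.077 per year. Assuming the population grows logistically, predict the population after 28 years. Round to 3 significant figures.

A = (K − N₀)/N₀ = (2190 − 440)/440 = 3.9773.
N(t) = K/(1 + A·e^(−rt)) = 2190/(1 + 3.9773×e^(−0.077×28)).
e^(−2.156) = 0.11579; denominator = 1 + 3.9773×0.11579 = 1.4605.
N = 2190/1.4605 = 1499.47.

1500 breeding pairs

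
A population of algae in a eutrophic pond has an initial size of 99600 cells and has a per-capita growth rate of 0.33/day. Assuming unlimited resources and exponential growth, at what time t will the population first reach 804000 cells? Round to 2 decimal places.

6.33 days

Set N₀·e^(rt) = 804000: e^(0.33·t) = 804000/99600 = 8.0723.
0.33·t = ln(8.0723) = 2.0884, so t = 2.0884/0.33 = 6.3286.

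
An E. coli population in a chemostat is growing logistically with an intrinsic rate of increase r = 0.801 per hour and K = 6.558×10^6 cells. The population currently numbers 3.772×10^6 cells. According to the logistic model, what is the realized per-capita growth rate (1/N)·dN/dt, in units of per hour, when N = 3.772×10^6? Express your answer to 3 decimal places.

(1/N)·dN/dt = r(1 − N/K) = 0.801 × (1 − 3.772×10^6/6.558×10^6).
= 0.801 × 0.42482 = 0.34028.

0.340 per hour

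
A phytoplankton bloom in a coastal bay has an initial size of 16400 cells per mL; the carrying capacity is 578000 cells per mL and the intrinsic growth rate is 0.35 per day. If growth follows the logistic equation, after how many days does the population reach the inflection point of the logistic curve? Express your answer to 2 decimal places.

Logistic growth is fastest at N = K/2 = 289000.
A = (K − N₀)/N₀ = 34.244. Set K/(1 + A·e^(−rt)) = K/2 → A·e^(−rt) = 1.
e^(−0.35t) = 1/34.244 = 0.0292023, so t = ln(34.244)/0.35 = 3.5335/0.35 = 10.096.

10.10 days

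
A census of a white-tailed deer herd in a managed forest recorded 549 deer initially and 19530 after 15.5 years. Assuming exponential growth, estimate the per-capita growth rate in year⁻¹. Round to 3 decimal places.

From N(t) = N₀·e^(rt): e^(r·15.5) = 19530/549 = 35.574.
r·15.5 = ln(35.574) = 3.5716, so r = 3.5716/15.5 = 0.23043.

0.230 per year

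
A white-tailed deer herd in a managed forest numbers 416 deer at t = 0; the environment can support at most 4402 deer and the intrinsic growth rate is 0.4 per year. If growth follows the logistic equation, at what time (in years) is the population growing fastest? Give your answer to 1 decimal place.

5.6 years

Logistic growth is fastest at N = K/2 = 2201.
A = (K − N₀)/N₀ = 9.5817. Set K/(1 + A·e^(−rt)) = K/2 → A·e^(−rt) = 1.
e^(−0.4t) = 1/9.5817 = 0.104365, so t = ln(9.5817)/0.4 = 2.2599/0.4 = 5.6496.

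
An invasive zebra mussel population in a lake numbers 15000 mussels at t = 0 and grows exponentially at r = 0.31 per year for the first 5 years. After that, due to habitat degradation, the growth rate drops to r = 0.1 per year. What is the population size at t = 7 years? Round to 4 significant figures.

86320 mussels

Phase 1: N(5) = 15000·e^(0.31×5) = 15000·e^1.55 = 70672.1.
Phase 2 runs for 7 − 5 = 2 years at r = 0.1.
N(7) = 70672.1·e^(0.1×2) = 70672.1·e^0.2 = 86319.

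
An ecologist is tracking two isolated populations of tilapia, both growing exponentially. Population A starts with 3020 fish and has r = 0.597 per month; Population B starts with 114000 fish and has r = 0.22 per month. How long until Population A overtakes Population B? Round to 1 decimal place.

Set 3020·e^(0.597t) = 114000·e^(0.22t).
e^((0.597 − 0.22)t) = 114000/3020 → e^(0.377·t) = 37.748.
0.377·t = ln(37.748) = 3.6309, so t = 3.6309/0.377 = 9.6311.

9.6 months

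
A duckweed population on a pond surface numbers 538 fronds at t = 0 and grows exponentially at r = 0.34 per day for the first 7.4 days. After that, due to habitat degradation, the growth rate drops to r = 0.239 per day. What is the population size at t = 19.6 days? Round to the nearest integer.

122965 fronds

Phase 1: N(7.4) = 538·e^(0.34×7.4) = 538·e^2.516 = 6659.89.
Phase 2 runs for 19.6 − 7.4 = 12.2 days at r = 0.239.
N(19.6) = 6659.89·e^(0.239×12.2) = 6659.89·e^2.916 = 122965.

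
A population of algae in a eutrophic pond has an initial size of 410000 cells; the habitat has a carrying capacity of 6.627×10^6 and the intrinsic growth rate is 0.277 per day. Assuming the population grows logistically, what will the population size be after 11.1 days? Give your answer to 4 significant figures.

A = (K − N₀)/N₀ = (6.627×10^6 − 410000)/410000 = 15.163.
N(t) = K/(1 + A·e^(−rt)) = 6.627×10^6/(1 + 15.163×e^(−0.277×11.1)).
e^(−3.075) = 0.046203; denominator = 1 + 15.163×0.046203 = 1.7006.
N = 6.627×10^6/1.7006 = 3.896854×10^6.

3897000 cells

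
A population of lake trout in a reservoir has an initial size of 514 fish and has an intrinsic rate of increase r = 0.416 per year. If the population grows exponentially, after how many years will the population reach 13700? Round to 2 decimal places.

Set N₀·e^(rt) = 13700: e^(0.416·t) = 13700/514 = 26.654.
0.416·t = ln(26.654) = 3.2829, so t = 3.2829/0.416 = 7.8917.

7.89 years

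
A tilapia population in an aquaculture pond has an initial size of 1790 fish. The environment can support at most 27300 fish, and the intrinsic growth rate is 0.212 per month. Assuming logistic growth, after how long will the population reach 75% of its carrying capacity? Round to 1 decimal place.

17.7 months

A = (K − N₀)/N₀ = (27300 − 1790)/1790 = 14.251.
Solve 27300/(1 + 14.251·e^(−0.212t)) = 20475: 1 + 14.251·e^(−0.212t) = 1.3333, so e^(−0.212t) = 0.0233895.
−0.212·t = ln(0.0233895) = -3.7555, so t = 3.7555/0.212 = 17.714.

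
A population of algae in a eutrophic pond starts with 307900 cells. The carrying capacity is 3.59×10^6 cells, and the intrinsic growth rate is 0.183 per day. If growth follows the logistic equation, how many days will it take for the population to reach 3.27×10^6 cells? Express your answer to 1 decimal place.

25.6 days

A = (K − N₀)/N₀ = (3.59×10^6 − 307900)/307900 = 10.66.
Solve 3.59×10^6/(1 + 10.66·e^(−0.183t)) = 3.27×10^6: 1 + 10.66·e^(−0.183t) = 1.0979, so e^(−0.183t) = 0.00918037.
−0.183·t = ln(0.00918037) = -4.6907, so t = 4.6907/0.183 = 25.632.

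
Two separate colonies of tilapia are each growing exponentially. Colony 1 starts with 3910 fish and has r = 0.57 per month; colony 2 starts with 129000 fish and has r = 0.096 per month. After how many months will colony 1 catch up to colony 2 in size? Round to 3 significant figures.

7.38 months

Set 3910·e^(0.57t) = 129000·e^(0.096t).
e^((0.57 − 0.096)t) = 129000/3910 → e^(0.474·t) = 32.992.
0.474·t = ln(32.992) = 3.4963, so t = 3.4963/0.474 = 7.3761.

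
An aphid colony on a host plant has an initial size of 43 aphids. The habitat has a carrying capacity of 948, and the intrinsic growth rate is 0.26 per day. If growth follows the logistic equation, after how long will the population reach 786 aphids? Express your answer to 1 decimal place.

A = (K − N₀)/N₀ = (948 − 43)/43 = 21.047.
Solve 948/(1 + 21.047·e^(−0.26t)) = 786: 1 + 21.047·e^(−0.26t) = 1.2061, so e^(−0.26t) = 0.00979292.
−0.26·t = ln(0.00979292) = -4.6261, so t = 4.6261/0.26 = 17.793.

17.8 days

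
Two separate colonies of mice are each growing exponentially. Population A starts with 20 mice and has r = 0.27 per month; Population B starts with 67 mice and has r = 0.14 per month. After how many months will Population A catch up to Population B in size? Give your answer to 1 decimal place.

Set 20·e^(0.27t) = 67·e^(0.14t).
e^((0.27 − 0.14)t) = 67/20 → e^(0.13·t) = 3.35.
0.13·t = ln(3.35) = 1.209, so t = 1.209/0.13 = 9.2997.

9.3 months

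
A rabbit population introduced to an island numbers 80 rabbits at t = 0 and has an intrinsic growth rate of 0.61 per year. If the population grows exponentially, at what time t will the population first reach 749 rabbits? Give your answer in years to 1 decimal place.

3.7 years

Set N₀·e^(rt) = 749: e^(0.61·t) = 749/80 = 9.3625.
0.61·t = ln(9.3625) = 2.2367, so t = 2.2367/0.61 = 3.6667.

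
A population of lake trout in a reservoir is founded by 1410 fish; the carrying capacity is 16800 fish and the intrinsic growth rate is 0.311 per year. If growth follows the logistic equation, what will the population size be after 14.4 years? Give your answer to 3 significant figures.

14900 fish

A = (K − N₀)/N₀ = (16800 − 1410)/1410 = 10.915.
N(t) = K/(1 + A·e^(−rt)) = 16800/(1 + 10.915×e^(−0.311×14.4)).
e^(−4.478) = 0.011352; denominator = 1 + 10.915×0.011352 = 1.1239.
N = 16800/1.1239 = 14947.9.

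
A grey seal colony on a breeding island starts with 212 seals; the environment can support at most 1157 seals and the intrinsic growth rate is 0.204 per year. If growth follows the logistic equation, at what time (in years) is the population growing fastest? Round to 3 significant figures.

Logistic growth is fastest at N = K/2 = 578.5.
A = (K − N₀)/N₀ = 4.4575. Set K/(1 + A·e^(−rt)) = K/2 → A·e^(−rt) = 1.
e^(−0.204t) = 1/4.4575 = 0.224339, so t = ln(4.4575)/0.204 = 1.4946/0.204 = 7.3265.

7.33 years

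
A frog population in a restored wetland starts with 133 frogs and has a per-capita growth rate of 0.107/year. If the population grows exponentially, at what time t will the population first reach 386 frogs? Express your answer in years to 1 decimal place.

10.0 years

Set N₀·e^(rt) = 386: e^(0.107·t) = 386/133 = 2.9023.
0.107·t = ln(2.9023) = 1.0655, so t = 1.0655/0.107 = 9.9578.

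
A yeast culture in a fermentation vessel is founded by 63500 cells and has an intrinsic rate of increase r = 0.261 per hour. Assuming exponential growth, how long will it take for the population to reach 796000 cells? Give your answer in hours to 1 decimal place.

9.7 hours

Set N₀·e^(rt) = 796000: e^(0.261·t) = 796000/63500 = 12.535.
0.261·t = ln(12.535) = 2.5286, so t = 2.5286/0.261 = 9.688.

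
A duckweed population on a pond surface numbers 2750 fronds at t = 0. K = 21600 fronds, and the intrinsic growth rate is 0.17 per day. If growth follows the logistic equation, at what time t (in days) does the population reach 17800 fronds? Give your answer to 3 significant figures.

A = (K − N₀)/N₀ = (21600 − 2750)/2750 = 6.8545.
Solve 21600/(1 + 6.8545·e^(−0.17t)) = 17800: 1 + 6.8545·e^(−0.17t) = 1.2135, so e^(−0.17t) = 0.0311448.
−0.17·t = ln(0.0311448) = -3.4691, so t = 3.4691/0.17 = 20.407.

20.4 days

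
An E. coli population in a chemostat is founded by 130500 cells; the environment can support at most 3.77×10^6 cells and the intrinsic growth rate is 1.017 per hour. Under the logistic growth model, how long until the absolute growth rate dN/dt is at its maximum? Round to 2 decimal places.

3.27 hours

Logistic growth is fastest at N = K/2 = 1.885×10^6.
A = (K − N₀)/N₀ = 27.889. Set K/(1 + A·e^(−rt)) = K/2 → A·e^(−rt) = 1.
e^(−1.017t) = 1/27.889 = 0.0358566, so t = ln(27.889)/1.017 = 3.3282/1.017 = 3.2726.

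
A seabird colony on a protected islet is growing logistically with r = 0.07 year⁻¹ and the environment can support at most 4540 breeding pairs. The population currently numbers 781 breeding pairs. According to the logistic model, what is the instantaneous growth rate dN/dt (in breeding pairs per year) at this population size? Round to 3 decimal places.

45.265 breeding pairs per year

dN/dt = rN(1 − N/K) = 0.07 × 781 × (1 − 781/4540).
1 − 781/4540 = 0.82797; dN/dt = 0.07 × 781 × 0.82797 = 45.265.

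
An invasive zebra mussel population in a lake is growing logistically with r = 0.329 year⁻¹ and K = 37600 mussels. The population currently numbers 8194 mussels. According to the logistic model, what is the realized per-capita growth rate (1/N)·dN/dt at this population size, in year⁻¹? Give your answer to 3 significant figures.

0.257 per year

(1/N)·dN/dt = r(1 − N/K) = 0.329 × (1 − 8194/37600).
= 0.329 × 0.78207 = 0.2573.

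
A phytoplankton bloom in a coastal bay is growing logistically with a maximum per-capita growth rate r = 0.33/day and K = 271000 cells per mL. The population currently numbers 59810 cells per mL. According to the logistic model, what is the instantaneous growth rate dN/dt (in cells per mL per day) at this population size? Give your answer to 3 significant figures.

15400 cells per mL per day

dN/dt = rN(1 − N/K) = 0.33 × 59810 × (1 − 59810/271000).
1 − 59810/271000 = 0.7793; dN/dt = 0.33 × 59810 × 0.7793 = 15381.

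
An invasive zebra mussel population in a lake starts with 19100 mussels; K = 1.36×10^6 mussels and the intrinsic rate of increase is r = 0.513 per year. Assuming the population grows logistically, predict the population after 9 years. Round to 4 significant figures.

A = (K − N₀)/N₀ = (1.36×10^6 − 19100)/19100 = 70.204.
N(t) = K/(1 + A·e^(−rt)) = 1.36×10^6/(1 + 70.204×e^(−0.513×9)).
e^(−4.617) = 0.0098824; denominator = 1 + 70.204×0.0098824 = 1.6938.
N = 1.36×10^6/1.6938 = 802935.

802900 mussels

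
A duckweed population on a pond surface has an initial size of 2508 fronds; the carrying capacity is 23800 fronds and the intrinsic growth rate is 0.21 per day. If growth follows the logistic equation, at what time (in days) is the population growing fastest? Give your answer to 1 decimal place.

10.2 days

Logistic growth is fastest at N = K/2 = 11900.
A = (K − N₀)/N₀ = 8.4896. Set K/(1 + A·e^(−rt)) = K/2 → A·e^(−rt) = 1.
e^(−0.21t) = 1/8.4896 = 0.117791, so t = ln(8.4896)/0.21 = 2.1388/0.21 = 10.185.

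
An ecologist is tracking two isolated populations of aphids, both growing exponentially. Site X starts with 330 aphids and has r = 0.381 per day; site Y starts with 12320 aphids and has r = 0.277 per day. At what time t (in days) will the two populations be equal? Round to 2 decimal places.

34.81 days

Set 330·e^(0.381t) = 12320·e^(0.277t).
e^((0.381 − 0.277)t) = 12320/330 → e^(0.104·t) = 37.333.
0.104·t = ln(37.333) = 3.6199, so t = 3.6199/0.104 = 34.807.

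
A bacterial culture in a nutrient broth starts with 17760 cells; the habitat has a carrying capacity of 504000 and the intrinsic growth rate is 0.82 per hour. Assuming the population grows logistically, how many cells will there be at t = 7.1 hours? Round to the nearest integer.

466198 cells

A = (K − N₀)/N₀ = (504000 − 17760)/17760 = 27.378.
N(t) = K/(1 + A·e^(−rt)) = 504000/(1 + 27.378×e^(−0.82×7.1)).
e^(−5.822) = 0.0029617; denominator = 1 + 27.378×0.0029617 = 1.0811.
N = 504000/1.0811 = 466198.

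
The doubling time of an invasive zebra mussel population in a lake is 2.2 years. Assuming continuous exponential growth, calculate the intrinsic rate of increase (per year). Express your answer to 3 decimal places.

r = ln(2)/t_d = 0.6931/2.2 = 0.31507.

0.315 per year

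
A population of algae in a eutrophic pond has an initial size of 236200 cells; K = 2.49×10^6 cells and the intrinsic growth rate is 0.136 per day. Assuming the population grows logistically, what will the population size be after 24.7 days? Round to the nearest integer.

A = (K − N₀)/N₀ = (2.49×10^6 − 236200)/236200 = 9.5419.
N(t) = K/(1 + A·e^(−rt)) = 2.49×10^6/(1 + 9.5419×e^(−0.136×24.7)).
e^(−3.359) = 0.034763; denominator = 1 + 9.5419×0.034763 = 1.3317.
N = 2.49×10^6/1.3317 = 1.869782×10^6.

1869782 cells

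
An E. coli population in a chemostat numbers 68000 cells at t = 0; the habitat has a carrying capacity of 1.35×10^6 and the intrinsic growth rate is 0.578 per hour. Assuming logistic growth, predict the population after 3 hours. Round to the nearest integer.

311851 cells

A = (K − N₀)/N₀ = (1.35×10^6 − 68000)/68000 = 18.853.
N(t) = K/(1 + A·e^(−rt)) = 1.35×10^6/(1 + 18.853×e^(−0.578×3)).
e^(−1.734) = 0.17658; denominator = 1 + 18.853×0.17658 = 4.329.
N = 1.35×10^6/4.329 = 311851.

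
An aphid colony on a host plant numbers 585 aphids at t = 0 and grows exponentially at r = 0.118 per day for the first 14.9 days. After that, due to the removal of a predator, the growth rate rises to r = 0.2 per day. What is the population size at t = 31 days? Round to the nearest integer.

84949 aphids

Phase 1: N(14.9) = 585·e^(0.118×14.9) = 585·e^1.758 = 3394.16.
Phase 2 runs for 31 − 14.9 = 16.1 days at r = 0.2.
N(31) = 3394.16·e^(0.2×16.1) = 3394.16·e^3.22 = 84949.5.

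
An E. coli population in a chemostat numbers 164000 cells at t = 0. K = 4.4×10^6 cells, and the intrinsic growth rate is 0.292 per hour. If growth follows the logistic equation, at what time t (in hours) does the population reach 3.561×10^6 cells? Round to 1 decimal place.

16.1 hours

A = (K − N₀)/N₀ = (4.4×10^6 − 164000)/164000 = 25.829.
Solve 4.4×10^6/(1 + 25.829·e^(−0.292t)) = 3.561×10^6: 1 + 25.829·e^(−0.292t) = 1.2356, so e^(−0.292t) = 0.00912174.
−0.292·t = ln(0.00912174) = -4.6971, so t = 4.6971/0.292 = 16.086.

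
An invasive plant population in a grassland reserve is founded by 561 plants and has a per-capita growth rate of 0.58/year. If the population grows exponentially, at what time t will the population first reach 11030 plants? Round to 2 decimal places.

5.14 years

Set N₀·e^(rt) = 11030: e^(0.58·t) = 11030/561 = 19.661.
0.58·t = ln(19.661) = 2.9787, so t = 2.9787/0.58 = 5.1356.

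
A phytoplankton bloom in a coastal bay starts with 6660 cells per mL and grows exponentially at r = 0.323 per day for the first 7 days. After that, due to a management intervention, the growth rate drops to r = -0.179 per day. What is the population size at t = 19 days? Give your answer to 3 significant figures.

7460 cells per mL

Phase 1: N(7) = 6660·e^(0.323×7) = 6660·e^2.261 = 63887.2.
Phase 2 runs for 19 − 7 = 12 days at r = -0.179.
N(19) = 63887.2·e^(-0.179×12) = 63887.2·e^-2.148 = 7456.75.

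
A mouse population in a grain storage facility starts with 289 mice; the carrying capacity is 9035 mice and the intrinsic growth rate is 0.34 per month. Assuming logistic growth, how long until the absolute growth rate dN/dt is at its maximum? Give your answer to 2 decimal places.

Logistic growth is fastest at N = K/2 = 4517.5.
A = (K − N₀)/N₀ = 30.263. Set K/(1 + A·e^(−rt)) = K/2 → A·e^(−rt) = 1.
e^(−0.34t) = 1/30.263 = 0.0330437, so t = ln(30.263)/0.34 = 3.4099/0.34 = 10.029.

10.03 months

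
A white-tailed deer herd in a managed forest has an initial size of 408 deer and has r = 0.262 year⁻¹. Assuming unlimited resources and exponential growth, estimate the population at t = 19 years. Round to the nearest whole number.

59235 deer

N(t) = N₀·e^(rt) = 408 × e^(0.262×19) = 408 × e^4.978.
e^4.978 ≈ 145.18, so N ≈ 408 × 145.18 = 59235.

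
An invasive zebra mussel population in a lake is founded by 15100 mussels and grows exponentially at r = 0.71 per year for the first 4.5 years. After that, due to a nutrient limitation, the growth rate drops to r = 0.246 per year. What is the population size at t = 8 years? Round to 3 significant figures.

Phase 1: N(4.5) = 15100·e^(0.71×4.5) = 15100·e^3.195 = 368594.
Phase 2 runs for 8 − 4.5 = 3.5 years at r = 0.246.
N(8) = 368594·e^(0.246×3.5) = 368594·e^0.861 = 871917.

872000 mussels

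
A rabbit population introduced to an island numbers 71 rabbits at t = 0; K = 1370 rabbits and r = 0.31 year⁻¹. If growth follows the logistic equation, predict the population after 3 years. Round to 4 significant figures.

166.7 rabbits

A = (K − N₀)/N₀ = (1370 − 71)/71 = 18.296.
N(t) = K/(1 + A·e^(−rt)) = 1370/(1 + 18.296×e^(−0.31×3)).
e^(−0.93) = 0.39455; denominator = 1 + 18.296×0.39455 = 8.2187.
N = 1370/8.2187 = 166.694.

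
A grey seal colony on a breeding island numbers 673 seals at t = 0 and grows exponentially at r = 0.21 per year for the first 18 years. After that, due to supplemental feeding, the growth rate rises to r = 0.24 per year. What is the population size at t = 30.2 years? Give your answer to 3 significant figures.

Phase 1: N(18) = 673·e^(0.21×18) = 673·e^3.78 = 29488.2.
Phase 2 runs for 30.2 − 18 = 12.2 years at r = 0.24.
N(30.2) = 29488.2·e^(0.24×12.2) = 29488.2·e^2.928 = 551141.

551000 seals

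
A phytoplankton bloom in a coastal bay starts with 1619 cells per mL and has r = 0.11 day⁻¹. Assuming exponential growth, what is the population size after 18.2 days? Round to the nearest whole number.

11987 cells per mL

N(t) = N₀·e^(rt) = 1619 × e^(0.11×18.2) = 1619 × e^2.002.
e^2.002 ≈ 7.4038, so N ≈ 1619 × 7.4038 = 11986.8.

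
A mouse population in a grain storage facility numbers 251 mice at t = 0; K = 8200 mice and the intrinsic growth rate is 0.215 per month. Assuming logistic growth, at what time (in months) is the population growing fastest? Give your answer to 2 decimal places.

Logistic growth is fastest at N = K/2 = 4100.
A = (K − N₀)/N₀ = 31.669. Set K/(1 + A·e^(−rt)) = K/2 → A·e^(−rt) = 1.
e^(−0.215t) = 1/31.669 = 0.0315763, so t = ln(31.669)/0.215 = 3.4553/0.215 = 16.071.

16.07 months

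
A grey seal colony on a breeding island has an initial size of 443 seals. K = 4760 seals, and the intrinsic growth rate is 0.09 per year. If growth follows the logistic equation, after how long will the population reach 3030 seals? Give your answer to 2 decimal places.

31.52 years

A = (K − N₀)/N₀ = (4760 − 443)/443 = 9.7449.
Solve 4760/(1 + 9.7449·e^(−0.09t)) = 3030: 1 + 9.7449·e^(−0.09t) = 1.571, so e^(−0.09t) = 0.0585902.
−0.09·t = ln(0.0585902) = -2.8372, so t = 2.8372/0.09 = 31.524.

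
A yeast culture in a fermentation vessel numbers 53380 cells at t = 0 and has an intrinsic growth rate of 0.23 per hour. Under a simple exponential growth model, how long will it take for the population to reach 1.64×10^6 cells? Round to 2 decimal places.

14.89 hours

Set N₀·e^(rt) = 1.64×10^6: e^(0.23·t) = 1.64×10^6/53380 = 30.723.
0.23·t = ln(30.723) = 3.425, so t = 3.425/0.23 = 14.891.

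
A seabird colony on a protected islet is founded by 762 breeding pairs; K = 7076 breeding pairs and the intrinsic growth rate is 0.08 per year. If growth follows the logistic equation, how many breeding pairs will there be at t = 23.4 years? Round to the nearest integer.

A = (K − N₀)/N₀ = (7076 − 762)/762 = 8.2861.
N(t) = K/(1 + A·e^(−rt)) = 7076/(1 + 8.2861×e^(−0.08×23.4)).
e^(−1.872) = 0.15382; denominator = 1 + 8.2861×0.15382 = 2.2745.
N = 7076/2.2745 = 3110.97.

3111 breeding pairs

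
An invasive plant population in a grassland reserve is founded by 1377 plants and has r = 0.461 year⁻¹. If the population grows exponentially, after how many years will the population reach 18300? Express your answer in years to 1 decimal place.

Set N₀·e^(rt) = 18300: e^(0.461·t) = 18300/1377 = 13.29.
0.461·t = ln(13.29) = 2.587, so t = 2.587/0.461 = 5.6117.

5.6 years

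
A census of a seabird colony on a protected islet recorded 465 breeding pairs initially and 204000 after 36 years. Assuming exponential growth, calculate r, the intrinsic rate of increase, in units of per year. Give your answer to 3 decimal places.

0.169 per year

From N(t) = N₀·e^(rt): e^(r·36) = 204000/465 = 438.71.
r·36 = ln(438.71) = 6.0838, so r = 6.0838/36 = 0.169.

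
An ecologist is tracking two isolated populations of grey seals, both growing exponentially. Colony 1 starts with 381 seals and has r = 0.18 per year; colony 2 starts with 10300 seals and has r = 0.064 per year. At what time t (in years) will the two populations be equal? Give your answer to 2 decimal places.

28.42 years

Set 381·e^(0.18t) = 10300·e^(0.064t).
e^((0.18 − 0.064)t) = 10300/381 → e^(0.116·t) = 27.034.
0.116·t = ln(27.034) = 3.2971, so t = 3.2971/0.116 = 28.423.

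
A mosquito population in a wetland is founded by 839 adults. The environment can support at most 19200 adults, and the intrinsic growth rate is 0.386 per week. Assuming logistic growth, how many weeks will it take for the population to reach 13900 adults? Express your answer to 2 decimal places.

A = (K − N₀)/N₀ = (19200 − 839)/839 = 21.884.
Solve 19200/(1 + 21.884·e^(−0.386t)) = 13900: 1 + 21.884·e^(−0.386t) = 1.3813, so e^(−0.386t) = 0.0174232.
−0.386·t = ln(0.0174232) = -4.05, so t = 4.05/0.386 = 10.492.

10.49 weeks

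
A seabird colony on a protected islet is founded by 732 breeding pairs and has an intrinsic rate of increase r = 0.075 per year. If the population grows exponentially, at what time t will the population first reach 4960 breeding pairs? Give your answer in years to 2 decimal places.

25.51 years

Set N₀·e^(rt) = 4960: e^(0.075·t) = 4960/732 = 6.776.
0.075·t = ln(6.776) = 1.9134, so t = 1.9134/0.075 = 25.512.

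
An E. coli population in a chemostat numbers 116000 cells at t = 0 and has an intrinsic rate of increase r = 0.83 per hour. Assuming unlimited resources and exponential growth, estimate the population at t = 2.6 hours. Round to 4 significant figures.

1004000 cells

N(t) = N₀·e^(rt) = 116000 × e^(0.83×2.6) = 116000 × e^2.158.
e^2.158 ≈ 8.6538, so N ≈ 116000 × 8.6538 = 1.003842×10^6.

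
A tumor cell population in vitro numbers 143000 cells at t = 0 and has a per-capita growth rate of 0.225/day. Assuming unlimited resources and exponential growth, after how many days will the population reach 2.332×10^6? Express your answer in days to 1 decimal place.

Set N₀·e^(rt) = 2.332×10^6: e^(0.225·t) = 2.332×10^6/143000 = 16.308.
0.225·t = ln(16.308) = 2.7916, so t = 2.7916/0.225 = 12.407.

12.4 days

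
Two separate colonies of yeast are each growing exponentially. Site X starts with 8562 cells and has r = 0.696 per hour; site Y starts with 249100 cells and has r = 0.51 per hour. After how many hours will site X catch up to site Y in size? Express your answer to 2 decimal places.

Set 8562·e^(0.696t) = 249100·e^(0.51t).
e^((0.696 − 0.51)t) = 249100/8562 → e^(0.186·t) = 29.094.
0.186·t = ln(29.094) = 3.3705, so t = 3.3705/0.186 = 18.121.

18.12 hours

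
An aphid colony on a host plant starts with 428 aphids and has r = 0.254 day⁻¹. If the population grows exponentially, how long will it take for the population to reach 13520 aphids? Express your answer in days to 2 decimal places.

Set N₀·e^(rt) = 13520: e^(0.254·t) = 13520/428 = 31.589.
0.254·t = ln(31.589) = 3.4528, so t = 3.4528/0.254 = 13.594.

13.59 days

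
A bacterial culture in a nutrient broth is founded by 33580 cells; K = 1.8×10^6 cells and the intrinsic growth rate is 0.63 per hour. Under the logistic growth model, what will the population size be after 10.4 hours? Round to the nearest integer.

A = (K − N₀)/N₀ = (1.8×10^6 − 33580)/33580 = 52.603.
N(t) = K/(1 + A·e^(−rt)) = 1.8×10^6/(1 + 52.603×e^(−0.63×10.4)).
e^(−6.552) = 0.0014273; denominator = 1 + 52.603×0.0014273 = 1.0751.
N = 1.8×10^6/1.0751 = 1.674296×10^6.

1674296 cells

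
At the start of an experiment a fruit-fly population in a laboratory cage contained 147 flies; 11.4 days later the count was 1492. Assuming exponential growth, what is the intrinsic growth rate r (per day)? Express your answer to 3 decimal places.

From N(t) = N₀·e^(rt): e^(r·11.4) = 1492/147 = 10.15.
r·11.4 = ln(10.15) = 2.3174, so r = 2.3174/11.4 = 0.20328.

0.203 per day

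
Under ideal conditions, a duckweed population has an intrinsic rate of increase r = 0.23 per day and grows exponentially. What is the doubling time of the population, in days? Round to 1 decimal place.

Doubling time t_d = ln(2)/r = 0.6931/0.23 = 3.0137.

3.0 days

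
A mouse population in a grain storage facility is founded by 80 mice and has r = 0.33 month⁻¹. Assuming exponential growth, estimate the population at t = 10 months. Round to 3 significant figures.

2170 mice

N(t) = N₀·e^(rt) = 80 × e^(0.33×10) = 80 × e^3.3.
e^3.3 ≈ 27.113, so N ≈ 80 × 27.113 = 2169.01.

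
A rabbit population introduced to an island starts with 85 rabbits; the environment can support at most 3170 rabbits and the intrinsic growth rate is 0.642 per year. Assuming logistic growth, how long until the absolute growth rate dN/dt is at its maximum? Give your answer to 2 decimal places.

5.59 years

Logistic growth is fastest at N = K/2 = 1585.
A = (K − N₀)/N₀ = 36.294. Set K/(1 + A·e^(−rt)) = K/2 → A·e^(−rt) = 1.
e^(−0.642t) = 1/36.294 = 0.0275527, so t = ln(36.294)/0.642 = 3.5917/0.642 = 5.5945.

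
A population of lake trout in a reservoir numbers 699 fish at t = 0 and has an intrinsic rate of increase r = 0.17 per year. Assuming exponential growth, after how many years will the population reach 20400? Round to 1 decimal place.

Set N₀·e^(rt) = 20400: e^(0.17·t) = 20400/699 = 29.185.
0.17·t = ln(29.185) = 3.3736, so t = 3.3736/0.17 = 19.845.

19.8 years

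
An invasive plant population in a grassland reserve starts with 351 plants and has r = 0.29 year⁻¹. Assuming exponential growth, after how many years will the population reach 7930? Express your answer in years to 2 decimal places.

Set N₀·e^(rt) = 7930: e^(0.29·t) = 7930/351 = 22.593.
0.29·t = ln(22.593) = 3.1176, so t = 3.1176/0.29 = 10.75.

10.75 years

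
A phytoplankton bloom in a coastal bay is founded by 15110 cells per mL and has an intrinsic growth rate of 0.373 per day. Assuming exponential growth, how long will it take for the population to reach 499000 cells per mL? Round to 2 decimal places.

Set N₀·e^(rt) = 499000: e^(0.373·t) = 499000/15110 = 33.024.
0.373·t = ln(33.024) = 3.4972, so t = 3.4972/0.373 = 9.376.

9.38 days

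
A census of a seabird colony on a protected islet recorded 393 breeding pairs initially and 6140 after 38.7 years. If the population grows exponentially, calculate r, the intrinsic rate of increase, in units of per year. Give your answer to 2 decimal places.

0.07 per year

From N(t) = N₀·e^(rt): e^(r·38.7) = 6140/393 = 15.623.
r·38.7 = ln(15.623) = 2.7488, so r = 2.7488/38.7 = 0.071028.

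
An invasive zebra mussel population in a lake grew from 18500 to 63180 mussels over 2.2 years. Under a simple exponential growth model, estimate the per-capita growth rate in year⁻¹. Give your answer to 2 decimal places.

0.56 per year

From N(t) = N₀·e^(rt): e^(r·2.2) = 63180/18500 = 3.4151.
r·2.2 = ln(3.4151) = 1.2282, so r = 1.2282/2.2 = 0.55828.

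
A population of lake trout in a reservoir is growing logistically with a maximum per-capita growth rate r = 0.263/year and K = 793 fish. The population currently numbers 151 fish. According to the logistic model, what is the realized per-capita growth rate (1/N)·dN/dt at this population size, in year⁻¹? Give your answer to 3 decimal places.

0.213 per year

(1/N)·dN/dt = r(1 − N/K) = 0.263 × (1 − 151/793).
= 0.263 × 0.80958 = 0.21292.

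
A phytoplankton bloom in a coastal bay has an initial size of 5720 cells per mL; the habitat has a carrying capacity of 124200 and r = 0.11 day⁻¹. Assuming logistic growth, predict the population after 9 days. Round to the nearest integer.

14281 cells per mL

A = (K − N₀)/N₀ = (124200 − 5720)/5720 = 20.713.
N(t) = K/(1 + A·e^(−rt)) = 124200/(1 + 20.713×e^(−0.11×9)).
e^(−0.99) = 0.37158; denominator = 1 + 20.713×0.37158 = 8.6966.
N = 124200/8.6966 = 14281.5.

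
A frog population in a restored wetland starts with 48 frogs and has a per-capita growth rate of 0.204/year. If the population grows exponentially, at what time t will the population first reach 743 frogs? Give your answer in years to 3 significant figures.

13.4 years

Set N₀·e^(rt) = 743: e^(0.204·t) = 743/48 = 15.479.
0.204·t = ln(15.479) = 2.7395, so t = 2.7395/0.204 = 13.429.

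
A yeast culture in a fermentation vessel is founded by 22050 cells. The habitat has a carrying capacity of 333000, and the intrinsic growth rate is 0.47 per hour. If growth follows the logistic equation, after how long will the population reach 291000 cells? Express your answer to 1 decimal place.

9.7 hours

A = (K − N₀)/N₀ = (333000 − 22050)/22050 = 14.102.
Solve 333000/(1 + 14.102·e^(−0.47t)) = 291000: 1 + 14.102·e^(−0.47t) = 1.1443, so e^(−0.47t) = 0.0102347.
−0.47·t = ln(0.0102347) = -4.582, so t = 4.582/0.47 = 9.7489.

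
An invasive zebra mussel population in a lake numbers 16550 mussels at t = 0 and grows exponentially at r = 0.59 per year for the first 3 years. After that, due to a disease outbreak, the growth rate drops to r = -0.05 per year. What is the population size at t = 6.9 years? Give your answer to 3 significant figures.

Phase 1: N(3) = 16550·e^(0.59×3) = 16550·e^1.77 = 97162.6.
Phase 2 runs for 6.9 − 3 = 3.9 years at r = -0.05.
N(6.9) = 97162.6·e^(-0.05×3.9) = 97162.6·e^-0.195 = 79948.8.

79900 mussels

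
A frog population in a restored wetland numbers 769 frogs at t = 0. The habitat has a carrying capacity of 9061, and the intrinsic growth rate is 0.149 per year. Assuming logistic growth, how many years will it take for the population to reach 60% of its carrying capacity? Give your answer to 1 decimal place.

A = (K − N₀)/N₀ = (9061 − 769)/769 = 10.783.
Solve 9061/(1 + 10.783·e^(−0.149t)) = 5436.6: 1 + 10.783·e^(−0.149t) = 1.6667, so e^(−0.149t) = 0.0618267.
−0.149·t = ln(0.0618267) = -2.7834, so t = 2.7834/0.149 = 18.681.

18.7 years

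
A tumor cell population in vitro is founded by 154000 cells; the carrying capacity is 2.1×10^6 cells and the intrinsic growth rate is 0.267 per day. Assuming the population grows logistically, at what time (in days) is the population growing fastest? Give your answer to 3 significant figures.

Logistic growth is fastest at N = K/2 = 1.05×10^6.
A = (K − N₀)/N₀ = 12.636. Set K/(1 + A·e^(−rt)) = K/2 → A·e^(−rt) = 1.
e^(−0.267t) = 1/12.636 = 0.0791367, so t = ln(12.636)/0.267 = 2.5366/0.267 = 9.5003.

9.50 days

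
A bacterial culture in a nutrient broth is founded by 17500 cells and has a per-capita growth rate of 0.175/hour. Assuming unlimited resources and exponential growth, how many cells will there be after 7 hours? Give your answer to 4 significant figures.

59570 cells

N(t) = N₀·e^(rt) = 17500 × e^(0.175×7) = 17500 × e^1.225.
e^1.225 ≈ 3.4042, so N ≈ 17500 × 3.4042 = 59572.9.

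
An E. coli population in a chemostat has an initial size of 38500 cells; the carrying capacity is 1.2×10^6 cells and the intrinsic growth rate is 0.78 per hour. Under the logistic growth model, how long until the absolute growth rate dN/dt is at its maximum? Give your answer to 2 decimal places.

4.37 hours

Logistic growth is fastest at N = K/2 = 600000.
A = (K − N₀)/N₀ = 30.169. Set K/(1 + A·e^(−rt)) = K/2 → A·e^(−rt) = 1.
e^(−0.78t) = 1/30.169 = 0.0331468, so t = ln(30.169)/0.78 = 3.4068/0.78 = 4.3677.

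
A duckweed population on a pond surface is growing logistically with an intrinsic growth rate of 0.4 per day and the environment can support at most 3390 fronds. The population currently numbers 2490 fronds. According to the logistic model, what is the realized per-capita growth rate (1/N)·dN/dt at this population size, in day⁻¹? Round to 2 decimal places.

0.11 per day

(1/N)·dN/dt = r(1 − N/K) = 0.4 × (1 − 2490/3390).
= 0.4 × 0.26549 = 0.10619.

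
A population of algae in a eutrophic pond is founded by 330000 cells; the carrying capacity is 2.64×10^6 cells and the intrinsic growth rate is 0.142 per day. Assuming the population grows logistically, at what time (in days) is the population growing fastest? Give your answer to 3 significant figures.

13.7 days

Logistic growth is fastest at N = K/2 = 1.32×10^6.
A = (K − N₀)/N₀ = 7. Set K/(1 + A·e^(−rt)) = K/2 → A·e^(−rt) = 1.
e^(−0.142t) = 1/7 = 0.142857, so t = ln(7)/0.142 = 1.9459/0.142 = 13.704.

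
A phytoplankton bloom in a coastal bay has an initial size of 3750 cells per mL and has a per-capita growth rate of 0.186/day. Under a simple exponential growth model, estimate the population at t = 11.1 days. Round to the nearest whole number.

29558 cells per mL

N(t) = N₀·e^(rt) = 3750 × e^(0.186×11.1) = 3750 × e^2.065.
e^2.065 ≈ 7.8821, so N ≈ 3750 × 7.8821 = 29558.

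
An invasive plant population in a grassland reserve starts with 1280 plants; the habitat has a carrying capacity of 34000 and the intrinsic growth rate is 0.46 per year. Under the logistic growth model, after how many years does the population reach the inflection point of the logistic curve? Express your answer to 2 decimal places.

Logistic growth is fastest at N = K/2 = 17000.
A = (K − N₀)/N₀ = 25.562. Set K/(1 + A·e^(−rt)) = K/2 → A·e^(−rt) = 1.
e^(−0.46t) = 1/25.562 = 0.0391198, so t = ln(25.562)/0.46 = 3.2411/0.46 = 7.0459.

7.05 years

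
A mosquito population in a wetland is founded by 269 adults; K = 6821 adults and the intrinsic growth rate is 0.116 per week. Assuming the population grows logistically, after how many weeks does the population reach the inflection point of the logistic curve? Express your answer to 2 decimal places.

27.52 weeks

Logistic growth is fastest at N = K/2 = 3410.5.
A = (K − N₀)/N₀ = 24.357. Set K/(1 + A·e^(−rt)) = K/2 → A·e^(−rt) = 1.
e^(−0.116t) = 1/24.357 = 0.0410562, so t = ln(24.357)/0.116 = 3.1928/0.116 = 27.524.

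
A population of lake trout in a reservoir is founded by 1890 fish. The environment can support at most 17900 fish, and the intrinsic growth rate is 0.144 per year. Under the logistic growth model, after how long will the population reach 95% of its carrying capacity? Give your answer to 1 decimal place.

A = (K − N₀)/N₀ = (17900 − 1890)/1890 = 8.4709.
Solve 17900/(1 + 8.4709·e^(−0.144t)) = 17005: 1 + 8.4709·e^(−0.144t) = 1.0526, so e^(−0.144t) = 0.00621322.
−0.144·t = ln(0.00621322) = -5.0811, so t = 5.0811/0.144 = 35.285.

35.3 years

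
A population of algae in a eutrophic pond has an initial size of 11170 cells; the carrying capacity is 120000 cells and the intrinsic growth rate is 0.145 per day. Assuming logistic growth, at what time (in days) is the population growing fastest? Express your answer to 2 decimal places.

Logistic growth is fastest at N = K/2 = 60000.
A = (K − N₀)/N₀ = 9.7431. Set K/(1 + A·e^(−rt)) = K/2 → A·e^(−rt) = 1.
e^(−0.145t) = 1/9.7431 = 0.102637, so t = ln(9.7431)/0.145 = 2.2766/0.145 = 15.7.

15.70 days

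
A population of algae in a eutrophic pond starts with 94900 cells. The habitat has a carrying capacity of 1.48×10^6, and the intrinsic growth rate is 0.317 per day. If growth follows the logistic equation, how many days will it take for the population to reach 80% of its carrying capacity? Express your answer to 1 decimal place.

12.8 days

A = (K − N₀)/N₀ = (1.48×10^6 − 94900)/94900 = 14.595.
Solve 1.48×10^6/(1 + 14.595·e^(−0.317t)) = 1.184×10^6: 1 + 14.595·e^(−0.317t) = 1.25, so e^(−0.317t) = 0.0171287.
−0.317·t = ln(0.0171287) = -4.067, so t = 4.067/0.317 = 12.83.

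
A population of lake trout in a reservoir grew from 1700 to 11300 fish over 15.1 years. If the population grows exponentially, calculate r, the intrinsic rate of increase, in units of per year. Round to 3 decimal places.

0.125 per year

From N(t) = N₀·e^(rt): e^(r·15.1) = 11300/1700 = 6.6471.
r·15.1 = ln(6.6471) = 1.8942, so r = 1.8942/15.1 = 0.12544.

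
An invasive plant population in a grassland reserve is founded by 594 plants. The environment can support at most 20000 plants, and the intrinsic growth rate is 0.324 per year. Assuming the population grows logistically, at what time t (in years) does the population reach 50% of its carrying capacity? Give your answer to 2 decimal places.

A = (K − N₀)/N₀ = (20000 − 594)/594 = 32.67.
Solve 20000/(1 + 32.67·e^(−0.324t)) = 10000: 1 + 32.67·e^(−0.324t) = 2, so e^(−0.324t) = 0.0306091.
−0.324·t = ln(0.0306091) = -3.4865, so t = 3.4865/0.324 = 10.761.

10.76 years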